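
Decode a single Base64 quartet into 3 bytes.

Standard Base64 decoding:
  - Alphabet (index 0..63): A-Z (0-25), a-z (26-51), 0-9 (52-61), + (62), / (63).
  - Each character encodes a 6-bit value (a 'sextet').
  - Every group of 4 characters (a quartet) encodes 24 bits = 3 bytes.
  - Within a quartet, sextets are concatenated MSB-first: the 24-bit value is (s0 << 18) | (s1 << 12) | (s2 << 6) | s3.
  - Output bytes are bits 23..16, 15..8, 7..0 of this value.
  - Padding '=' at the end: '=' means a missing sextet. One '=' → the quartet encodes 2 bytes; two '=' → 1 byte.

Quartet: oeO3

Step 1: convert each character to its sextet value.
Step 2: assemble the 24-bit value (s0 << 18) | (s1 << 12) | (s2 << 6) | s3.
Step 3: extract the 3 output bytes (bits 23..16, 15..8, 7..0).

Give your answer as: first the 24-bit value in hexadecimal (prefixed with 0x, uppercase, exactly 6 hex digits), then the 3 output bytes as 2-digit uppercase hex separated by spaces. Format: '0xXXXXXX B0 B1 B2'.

Answer: 0xA1E3B7 A1 E3 B7

Derivation:
Sextets: o=40, e=30, O=14, 3=55
24-bit: (40<<18) | (30<<12) | (14<<6) | 55
      = 0xA00000 | 0x01E000 | 0x000380 | 0x000037
      = 0xA1E3B7
Bytes: (v>>16)&0xFF=A1, (v>>8)&0xFF=E3, v&0xFF=B7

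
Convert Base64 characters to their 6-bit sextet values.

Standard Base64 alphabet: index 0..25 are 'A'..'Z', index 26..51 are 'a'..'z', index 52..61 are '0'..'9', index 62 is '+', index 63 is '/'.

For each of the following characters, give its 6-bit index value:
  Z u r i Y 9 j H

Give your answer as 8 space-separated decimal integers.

'Z': A..Z range, ord('Z') − ord('A') = 25
'u': a..z range, 26 + ord('u') − ord('a') = 46
'r': a..z range, 26 + ord('r') − ord('a') = 43
'i': a..z range, 26 + ord('i') − ord('a') = 34
'Y': A..Z range, ord('Y') − ord('A') = 24
'9': 0..9 range, 52 + ord('9') − ord('0') = 61
'j': a..z range, 26 + ord('j') − ord('a') = 35
'H': A..Z range, ord('H') − ord('A') = 7

Answer: 25 46 43 34 24 61 35 7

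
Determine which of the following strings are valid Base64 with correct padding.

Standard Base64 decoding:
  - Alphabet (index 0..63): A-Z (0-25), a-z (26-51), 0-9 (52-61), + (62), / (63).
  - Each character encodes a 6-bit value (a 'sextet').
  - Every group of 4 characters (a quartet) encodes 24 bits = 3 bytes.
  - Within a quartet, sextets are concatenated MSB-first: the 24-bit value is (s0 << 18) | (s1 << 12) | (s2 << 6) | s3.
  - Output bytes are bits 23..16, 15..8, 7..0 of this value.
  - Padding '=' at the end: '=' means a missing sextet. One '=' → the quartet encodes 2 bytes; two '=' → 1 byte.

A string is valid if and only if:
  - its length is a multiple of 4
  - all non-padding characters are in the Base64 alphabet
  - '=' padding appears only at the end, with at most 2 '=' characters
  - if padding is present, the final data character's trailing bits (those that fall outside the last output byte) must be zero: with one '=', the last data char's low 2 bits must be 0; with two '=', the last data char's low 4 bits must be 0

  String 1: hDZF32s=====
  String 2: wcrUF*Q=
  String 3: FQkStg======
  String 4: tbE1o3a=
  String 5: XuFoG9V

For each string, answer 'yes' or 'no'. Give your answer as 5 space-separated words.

String 1: 'hDZF32s=====' → invalid (5 pad chars (max 2))
String 2: 'wcrUF*Q=' → invalid (bad char(s): ['*'])
String 3: 'FQkStg======' → invalid (6 pad chars (max 2))
String 4: 'tbE1o3a=' → invalid (bad trailing bits)
String 5: 'XuFoG9V' → invalid (len=7 not mult of 4)

Answer: no no no no no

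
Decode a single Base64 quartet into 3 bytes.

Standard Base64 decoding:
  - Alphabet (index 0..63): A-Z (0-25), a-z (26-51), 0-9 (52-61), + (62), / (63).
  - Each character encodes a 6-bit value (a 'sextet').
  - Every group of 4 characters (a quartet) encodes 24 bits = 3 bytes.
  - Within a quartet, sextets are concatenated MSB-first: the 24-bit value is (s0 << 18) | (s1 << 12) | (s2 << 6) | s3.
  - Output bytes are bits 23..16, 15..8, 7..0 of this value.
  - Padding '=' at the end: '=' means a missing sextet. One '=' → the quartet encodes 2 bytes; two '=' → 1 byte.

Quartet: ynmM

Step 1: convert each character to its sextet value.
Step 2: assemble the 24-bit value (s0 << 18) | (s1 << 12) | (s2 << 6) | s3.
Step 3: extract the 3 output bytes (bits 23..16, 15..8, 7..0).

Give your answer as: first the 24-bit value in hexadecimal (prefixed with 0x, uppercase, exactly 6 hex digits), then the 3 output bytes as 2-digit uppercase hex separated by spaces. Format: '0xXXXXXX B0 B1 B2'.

Sextets: y=50, n=39, m=38, M=12
24-bit: (50<<18) | (39<<12) | (38<<6) | 12
      = 0xC80000 | 0x027000 | 0x000980 | 0x00000C
      = 0xCA798C
Bytes: (v>>16)&0xFF=CA, (v>>8)&0xFF=79, v&0xFF=8C

Answer: 0xCA798C CA 79 8C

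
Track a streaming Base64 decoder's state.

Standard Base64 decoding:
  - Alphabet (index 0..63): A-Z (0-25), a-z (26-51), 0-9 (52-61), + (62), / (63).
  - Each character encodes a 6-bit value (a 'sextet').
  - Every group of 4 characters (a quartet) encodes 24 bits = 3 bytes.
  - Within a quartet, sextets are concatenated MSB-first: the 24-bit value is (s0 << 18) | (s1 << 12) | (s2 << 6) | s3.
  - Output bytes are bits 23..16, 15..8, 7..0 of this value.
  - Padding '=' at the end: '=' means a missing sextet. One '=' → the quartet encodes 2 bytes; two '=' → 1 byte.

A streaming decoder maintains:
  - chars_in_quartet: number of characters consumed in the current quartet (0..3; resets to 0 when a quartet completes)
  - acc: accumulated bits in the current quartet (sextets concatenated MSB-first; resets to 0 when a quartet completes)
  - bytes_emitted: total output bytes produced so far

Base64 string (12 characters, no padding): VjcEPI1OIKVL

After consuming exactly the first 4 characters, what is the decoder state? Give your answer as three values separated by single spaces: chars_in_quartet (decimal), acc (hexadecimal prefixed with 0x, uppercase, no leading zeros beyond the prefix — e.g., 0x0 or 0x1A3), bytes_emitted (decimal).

Answer: 0 0x0 3

Derivation:
After char 0 ('V'=21): chars_in_quartet=1 acc=0x15 bytes_emitted=0
After char 1 ('j'=35): chars_in_quartet=2 acc=0x563 bytes_emitted=0
After char 2 ('c'=28): chars_in_quartet=3 acc=0x158DC bytes_emitted=0
After char 3 ('E'=4): chars_in_quartet=4 acc=0x563704 -> emit 56 37 04, reset; bytes_emitted=3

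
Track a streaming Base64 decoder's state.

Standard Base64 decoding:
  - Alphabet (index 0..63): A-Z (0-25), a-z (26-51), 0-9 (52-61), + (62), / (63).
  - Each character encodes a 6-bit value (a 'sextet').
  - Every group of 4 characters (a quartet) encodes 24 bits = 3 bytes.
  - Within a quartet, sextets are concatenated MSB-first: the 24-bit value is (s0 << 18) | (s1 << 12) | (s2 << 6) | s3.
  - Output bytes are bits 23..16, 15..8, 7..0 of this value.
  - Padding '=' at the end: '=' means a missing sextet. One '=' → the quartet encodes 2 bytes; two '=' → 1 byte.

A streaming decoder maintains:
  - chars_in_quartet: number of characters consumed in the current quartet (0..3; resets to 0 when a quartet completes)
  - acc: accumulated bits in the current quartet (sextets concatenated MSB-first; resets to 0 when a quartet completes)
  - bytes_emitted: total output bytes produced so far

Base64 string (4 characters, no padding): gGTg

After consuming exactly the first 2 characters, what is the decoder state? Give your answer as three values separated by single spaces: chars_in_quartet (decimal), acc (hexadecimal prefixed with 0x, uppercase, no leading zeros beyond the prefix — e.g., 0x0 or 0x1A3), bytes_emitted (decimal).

Answer: 2 0x806 0

Derivation:
After char 0 ('g'=32): chars_in_quartet=1 acc=0x20 bytes_emitted=0
After char 1 ('G'=6): chars_in_quartet=2 acc=0x806 bytes_emitted=0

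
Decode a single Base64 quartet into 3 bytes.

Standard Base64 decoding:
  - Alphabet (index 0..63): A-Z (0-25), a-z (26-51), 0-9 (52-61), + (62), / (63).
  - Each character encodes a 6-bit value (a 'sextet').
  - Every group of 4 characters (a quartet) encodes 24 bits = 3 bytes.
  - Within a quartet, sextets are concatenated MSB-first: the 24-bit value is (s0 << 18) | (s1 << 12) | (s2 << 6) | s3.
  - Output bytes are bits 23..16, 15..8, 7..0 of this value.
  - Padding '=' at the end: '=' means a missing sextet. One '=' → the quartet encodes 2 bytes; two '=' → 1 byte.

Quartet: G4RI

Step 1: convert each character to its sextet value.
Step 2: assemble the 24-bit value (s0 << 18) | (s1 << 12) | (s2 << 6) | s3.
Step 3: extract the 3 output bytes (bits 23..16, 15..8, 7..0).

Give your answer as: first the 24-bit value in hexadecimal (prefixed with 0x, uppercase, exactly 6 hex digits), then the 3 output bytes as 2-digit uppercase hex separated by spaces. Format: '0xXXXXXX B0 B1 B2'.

Sextets: G=6, 4=56, R=17, I=8
24-bit: (6<<18) | (56<<12) | (17<<6) | 8
      = 0x180000 | 0x038000 | 0x000440 | 0x000008
      = 0x1B8448
Bytes: (v>>16)&0xFF=1B, (v>>8)&0xFF=84, v&0xFF=48

Answer: 0x1B8448 1B 84 48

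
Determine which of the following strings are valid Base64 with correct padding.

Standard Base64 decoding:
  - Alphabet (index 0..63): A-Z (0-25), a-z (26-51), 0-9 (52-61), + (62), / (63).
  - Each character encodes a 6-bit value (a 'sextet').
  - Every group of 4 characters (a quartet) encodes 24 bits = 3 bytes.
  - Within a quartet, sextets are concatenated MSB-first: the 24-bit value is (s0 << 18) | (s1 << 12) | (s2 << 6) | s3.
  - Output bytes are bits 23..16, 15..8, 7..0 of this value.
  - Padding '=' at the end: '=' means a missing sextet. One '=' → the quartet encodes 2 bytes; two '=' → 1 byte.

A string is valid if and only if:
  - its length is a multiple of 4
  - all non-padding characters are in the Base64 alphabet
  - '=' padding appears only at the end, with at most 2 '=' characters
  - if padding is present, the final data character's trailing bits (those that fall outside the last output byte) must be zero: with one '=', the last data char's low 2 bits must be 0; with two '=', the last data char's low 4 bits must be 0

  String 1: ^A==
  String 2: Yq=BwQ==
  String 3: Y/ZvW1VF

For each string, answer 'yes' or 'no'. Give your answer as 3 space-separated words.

String 1: '^A==' → invalid (bad char(s): ['^'])
String 2: 'Yq=BwQ==' → invalid (bad char(s): ['=']; '=' in middle)
String 3: 'Y/ZvW1VF' → valid

Answer: no no yes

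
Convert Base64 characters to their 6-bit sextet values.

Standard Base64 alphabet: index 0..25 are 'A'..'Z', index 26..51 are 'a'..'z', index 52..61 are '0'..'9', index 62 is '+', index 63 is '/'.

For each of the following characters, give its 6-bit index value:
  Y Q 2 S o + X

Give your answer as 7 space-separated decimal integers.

Answer: 24 16 54 18 40 62 23

Derivation:
'Y': A..Z range, ord('Y') − ord('A') = 24
'Q': A..Z range, ord('Q') − ord('A') = 16
'2': 0..9 range, 52 + ord('2') − ord('0') = 54
'S': A..Z range, ord('S') − ord('A') = 18
'o': a..z range, 26 + ord('o') − ord('a') = 40
'+': index 62
'X': A..Z range, ord('X') − ord('A') = 23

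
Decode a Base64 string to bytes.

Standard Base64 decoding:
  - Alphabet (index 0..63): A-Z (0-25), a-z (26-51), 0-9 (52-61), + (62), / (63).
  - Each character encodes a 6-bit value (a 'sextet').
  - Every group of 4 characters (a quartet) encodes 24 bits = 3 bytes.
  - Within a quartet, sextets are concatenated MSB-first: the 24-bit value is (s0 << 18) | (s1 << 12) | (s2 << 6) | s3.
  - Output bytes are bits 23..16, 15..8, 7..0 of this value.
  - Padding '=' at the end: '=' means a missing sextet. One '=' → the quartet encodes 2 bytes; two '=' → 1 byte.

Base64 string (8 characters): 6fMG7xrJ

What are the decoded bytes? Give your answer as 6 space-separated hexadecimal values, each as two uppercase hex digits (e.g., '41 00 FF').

After char 0 ('6'=58): chars_in_quartet=1 acc=0x3A bytes_emitted=0
After char 1 ('f'=31): chars_in_quartet=2 acc=0xE9F bytes_emitted=0
After char 2 ('M'=12): chars_in_quartet=3 acc=0x3A7CC bytes_emitted=0
After char 3 ('G'=6): chars_in_quartet=4 acc=0xE9F306 -> emit E9 F3 06, reset; bytes_emitted=3
After char 4 ('7'=59): chars_in_quartet=1 acc=0x3B bytes_emitted=3
After char 5 ('x'=49): chars_in_quartet=2 acc=0xEF1 bytes_emitted=3
After char 6 ('r'=43): chars_in_quartet=3 acc=0x3BC6B bytes_emitted=3
After char 7 ('J'=9): chars_in_quartet=4 acc=0xEF1AC9 -> emit EF 1A C9, reset; bytes_emitted=6

Answer: E9 F3 06 EF 1A C9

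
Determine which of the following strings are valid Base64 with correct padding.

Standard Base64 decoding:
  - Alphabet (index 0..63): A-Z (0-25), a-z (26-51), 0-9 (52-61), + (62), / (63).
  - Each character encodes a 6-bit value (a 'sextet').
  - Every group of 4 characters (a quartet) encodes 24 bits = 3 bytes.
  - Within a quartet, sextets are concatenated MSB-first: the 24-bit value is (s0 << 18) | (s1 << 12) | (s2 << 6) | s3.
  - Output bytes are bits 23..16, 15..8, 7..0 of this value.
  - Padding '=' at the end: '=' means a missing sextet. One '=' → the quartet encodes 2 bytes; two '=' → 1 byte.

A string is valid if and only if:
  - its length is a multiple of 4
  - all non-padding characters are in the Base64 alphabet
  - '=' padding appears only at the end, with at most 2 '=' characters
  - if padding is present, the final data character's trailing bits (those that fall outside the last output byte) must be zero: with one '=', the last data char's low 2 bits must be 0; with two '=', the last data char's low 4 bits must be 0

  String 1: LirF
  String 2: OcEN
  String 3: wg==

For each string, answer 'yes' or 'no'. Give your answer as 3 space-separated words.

String 1: 'LirF' → valid
String 2: 'OcEN' → valid
String 3: 'wg==' → valid

Answer: yes yes yes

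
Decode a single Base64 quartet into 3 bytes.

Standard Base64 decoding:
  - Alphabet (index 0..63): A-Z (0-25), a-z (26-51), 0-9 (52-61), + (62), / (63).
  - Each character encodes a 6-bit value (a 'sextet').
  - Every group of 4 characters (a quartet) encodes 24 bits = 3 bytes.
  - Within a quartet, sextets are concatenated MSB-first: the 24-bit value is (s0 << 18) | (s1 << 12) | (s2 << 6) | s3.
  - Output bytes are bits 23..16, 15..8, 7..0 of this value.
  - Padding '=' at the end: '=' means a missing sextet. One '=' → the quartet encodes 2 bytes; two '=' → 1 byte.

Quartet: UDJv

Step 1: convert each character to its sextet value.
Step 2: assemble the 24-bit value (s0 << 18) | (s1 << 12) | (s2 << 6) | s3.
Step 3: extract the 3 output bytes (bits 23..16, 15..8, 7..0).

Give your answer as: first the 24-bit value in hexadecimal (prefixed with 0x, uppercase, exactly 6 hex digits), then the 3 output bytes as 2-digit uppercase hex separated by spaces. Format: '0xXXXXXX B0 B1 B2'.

Answer: 0x50326F 50 32 6F

Derivation:
Sextets: U=20, D=3, J=9, v=47
24-bit: (20<<18) | (3<<12) | (9<<6) | 47
      = 0x500000 | 0x003000 | 0x000240 | 0x00002F
      = 0x50326F
Bytes: (v>>16)&0xFF=50, (v>>8)&0xFF=32, v&0xFF=6F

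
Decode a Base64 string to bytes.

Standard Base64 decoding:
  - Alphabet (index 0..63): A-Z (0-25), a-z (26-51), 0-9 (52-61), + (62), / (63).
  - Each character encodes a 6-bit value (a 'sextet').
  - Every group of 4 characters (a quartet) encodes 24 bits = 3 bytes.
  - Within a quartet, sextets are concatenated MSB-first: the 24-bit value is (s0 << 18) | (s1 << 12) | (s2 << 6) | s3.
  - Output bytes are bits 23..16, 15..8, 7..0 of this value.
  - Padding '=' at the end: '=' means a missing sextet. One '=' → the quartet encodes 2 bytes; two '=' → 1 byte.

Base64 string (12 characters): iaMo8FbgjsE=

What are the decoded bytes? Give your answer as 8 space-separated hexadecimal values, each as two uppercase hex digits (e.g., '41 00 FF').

Answer: 89 A3 28 F0 56 E0 8E C1

Derivation:
After char 0 ('i'=34): chars_in_quartet=1 acc=0x22 bytes_emitted=0
After char 1 ('a'=26): chars_in_quartet=2 acc=0x89A bytes_emitted=0
After char 2 ('M'=12): chars_in_quartet=3 acc=0x2268C bytes_emitted=0
After char 3 ('o'=40): chars_in_quartet=4 acc=0x89A328 -> emit 89 A3 28, reset; bytes_emitted=3
After char 4 ('8'=60): chars_in_quartet=1 acc=0x3C bytes_emitted=3
After char 5 ('F'=5): chars_in_quartet=2 acc=0xF05 bytes_emitted=3
After char 6 ('b'=27): chars_in_quartet=3 acc=0x3C15B bytes_emitted=3
After char 7 ('g'=32): chars_in_quartet=4 acc=0xF056E0 -> emit F0 56 E0, reset; bytes_emitted=6
After char 8 ('j'=35): chars_in_quartet=1 acc=0x23 bytes_emitted=6
After char 9 ('s'=44): chars_in_quartet=2 acc=0x8EC bytes_emitted=6
After char 10 ('E'=4): chars_in_quartet=3 acc=0x23B04 bytes_emitted=6
Padding '=': partial quartet acc=0x23B04 -> emit 8E C1; bytes_emitted=8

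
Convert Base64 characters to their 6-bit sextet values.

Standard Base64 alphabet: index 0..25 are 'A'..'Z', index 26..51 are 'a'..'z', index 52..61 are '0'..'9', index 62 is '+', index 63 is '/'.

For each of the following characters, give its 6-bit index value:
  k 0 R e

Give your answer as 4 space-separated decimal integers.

Answer: 36 52 17 30

Derivation:
'k': a..z range, 26 + ord('k') − ord('a') = 36
'0': 0..9 range, 52 + ord('0') − ord('0') = 52
'R': A..Z range, ord('R') − ord('A') = 17
'e': a..z range, 26 + ord('e') − ord('a') = 30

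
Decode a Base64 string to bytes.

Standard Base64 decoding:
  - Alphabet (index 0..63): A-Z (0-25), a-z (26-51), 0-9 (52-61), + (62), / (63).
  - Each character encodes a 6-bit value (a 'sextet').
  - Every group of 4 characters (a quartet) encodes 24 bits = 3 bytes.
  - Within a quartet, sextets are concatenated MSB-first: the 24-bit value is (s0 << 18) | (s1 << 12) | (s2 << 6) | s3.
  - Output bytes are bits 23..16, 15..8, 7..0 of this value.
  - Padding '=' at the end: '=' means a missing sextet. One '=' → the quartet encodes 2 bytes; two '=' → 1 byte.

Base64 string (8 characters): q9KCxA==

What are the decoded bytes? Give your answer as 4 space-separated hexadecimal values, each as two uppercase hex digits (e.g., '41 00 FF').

Answer: AB D2 82 C4

Derivation:
After char 0 ('q'=42): chars_in_quartet=1 acc=0x2A bytes_emitted=0
After char 1 ('9'=61): chars_in_quartet=2 acc=0xABD bytes_emitted=0
After char 2 ('K'=10): chars_in_quartet=3 acc=0x2AF4A bytes_emitted=0
After char 3 ('C'=2): chars_in_quartet=4 acc=0xABD282 -> emit AB D2 82, reset; bytes_emitted=3
After char 4 ('x'=49): chars_in_quartet=1 acc=0x31 bytes_emitted=3
After char 5 ('A'=0): chars_in_quartet=2 acc=0xC40 bytes_emitted=3
Padding '==': partial quartet acc=0xC40 -> emit C4; bytes_emitted=4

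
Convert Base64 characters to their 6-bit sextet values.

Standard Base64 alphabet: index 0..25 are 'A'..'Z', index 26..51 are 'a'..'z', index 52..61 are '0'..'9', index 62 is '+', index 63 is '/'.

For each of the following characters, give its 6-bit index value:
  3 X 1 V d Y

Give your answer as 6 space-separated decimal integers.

Answer: 55 23 53 21 29 24

Derivation:
'3': 0..9 range, 52 + ord('3') − ord('0') = 55
'X': A..Z range, ord('X') − ord('A') = 23
'1': 0..9 range, 52 + ord('1') − ord('0') = 53
'V': A..Z range, ord('V') − ord('A') = 21
'd': a..z range, 26 + ord('d') − ord('a') = 29
'Y': A..Z range, ord('Y') − ord('A') = 24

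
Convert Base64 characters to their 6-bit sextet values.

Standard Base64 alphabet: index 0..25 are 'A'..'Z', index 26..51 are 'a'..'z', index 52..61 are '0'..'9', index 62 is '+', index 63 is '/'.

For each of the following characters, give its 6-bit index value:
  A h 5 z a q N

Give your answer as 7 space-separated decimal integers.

'A': A..Z range, ord('A') − ord('A') = 0
'h': a..z range, 26 + ord('h') − ord('a') = 33
'5': 0..9 range, 52 + ord('5') − ord('0') = 57
'z': a..z range, 26 + ord('z') − ord('a') = 51
'a': a..z range, 26 + ord('a') − ord('a') = 26
'q': a..z range, 26 + ord('q') − ord('a') = 42
'N': A..Z range, ord('N') − ord('A') = 13

Answer: 0 33 57 51 26 42 13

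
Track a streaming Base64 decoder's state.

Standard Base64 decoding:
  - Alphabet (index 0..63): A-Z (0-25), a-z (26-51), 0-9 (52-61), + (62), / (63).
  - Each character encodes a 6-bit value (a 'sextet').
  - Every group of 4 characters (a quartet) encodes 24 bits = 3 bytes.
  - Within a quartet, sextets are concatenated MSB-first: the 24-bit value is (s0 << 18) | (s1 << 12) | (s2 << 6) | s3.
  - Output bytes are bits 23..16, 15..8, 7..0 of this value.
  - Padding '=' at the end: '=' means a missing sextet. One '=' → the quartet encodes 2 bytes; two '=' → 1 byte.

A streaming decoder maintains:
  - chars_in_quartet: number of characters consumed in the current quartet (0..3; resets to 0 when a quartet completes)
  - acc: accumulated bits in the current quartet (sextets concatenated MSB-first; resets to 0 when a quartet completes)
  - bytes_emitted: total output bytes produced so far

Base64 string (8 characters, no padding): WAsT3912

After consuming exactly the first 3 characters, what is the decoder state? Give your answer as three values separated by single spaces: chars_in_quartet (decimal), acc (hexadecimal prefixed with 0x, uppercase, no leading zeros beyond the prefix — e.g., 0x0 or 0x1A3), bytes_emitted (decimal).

Answer: 3 0x1602C 0

Derivation:
After char 0 ('W'=22): chars_in_quartet=1 acc=0x16 bytes_emitted=0
After char 1 ('A'=0): chars_in_quartet=2 acc=0x580 bytes_emitted=0
After char 2 ('s'=44): chars_in_quartet=3 acc=0x1602C bytes_emitted=0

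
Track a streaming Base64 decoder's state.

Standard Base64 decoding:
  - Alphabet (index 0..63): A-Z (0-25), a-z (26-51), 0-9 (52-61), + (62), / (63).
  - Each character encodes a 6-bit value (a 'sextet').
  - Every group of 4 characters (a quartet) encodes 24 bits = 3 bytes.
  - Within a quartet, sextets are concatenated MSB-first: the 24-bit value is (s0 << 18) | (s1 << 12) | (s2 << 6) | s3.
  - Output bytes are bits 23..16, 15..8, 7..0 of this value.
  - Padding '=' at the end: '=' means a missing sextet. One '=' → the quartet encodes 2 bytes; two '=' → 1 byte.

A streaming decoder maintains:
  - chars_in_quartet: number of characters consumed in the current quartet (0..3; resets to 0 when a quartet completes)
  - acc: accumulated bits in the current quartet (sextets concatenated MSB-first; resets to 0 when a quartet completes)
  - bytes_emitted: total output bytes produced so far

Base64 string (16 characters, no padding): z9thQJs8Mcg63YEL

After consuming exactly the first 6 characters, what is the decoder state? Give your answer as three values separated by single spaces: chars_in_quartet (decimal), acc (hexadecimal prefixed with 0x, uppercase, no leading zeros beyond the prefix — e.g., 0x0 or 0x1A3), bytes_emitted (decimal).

Answer: 2 0x409 3

Derivation:
After char 0 ('z'=51): chars_in_quartet=1 acc=0x33 bytes_emitted=0
After char 1 ('9'=61): chars_in_quartet=2 acc=0xCFD bytes_emitted=0
After char 2 ('t'=45): chars_in_quartet=3 acc=0x33F6D bytes_emitted=0
After char 3 ('h'=33): chars_in_quartet=4 acc=0xCFDB61 -> emit CF DB 61, reset; bytes_emitted=3
After char 4 ('Q'=16): chars_in_quartet=1 acc=0x10 bytes_emitted=3
After char 5 ('J'=9): chars_in_quartet=2 acc=0x409 bytes_emitted=3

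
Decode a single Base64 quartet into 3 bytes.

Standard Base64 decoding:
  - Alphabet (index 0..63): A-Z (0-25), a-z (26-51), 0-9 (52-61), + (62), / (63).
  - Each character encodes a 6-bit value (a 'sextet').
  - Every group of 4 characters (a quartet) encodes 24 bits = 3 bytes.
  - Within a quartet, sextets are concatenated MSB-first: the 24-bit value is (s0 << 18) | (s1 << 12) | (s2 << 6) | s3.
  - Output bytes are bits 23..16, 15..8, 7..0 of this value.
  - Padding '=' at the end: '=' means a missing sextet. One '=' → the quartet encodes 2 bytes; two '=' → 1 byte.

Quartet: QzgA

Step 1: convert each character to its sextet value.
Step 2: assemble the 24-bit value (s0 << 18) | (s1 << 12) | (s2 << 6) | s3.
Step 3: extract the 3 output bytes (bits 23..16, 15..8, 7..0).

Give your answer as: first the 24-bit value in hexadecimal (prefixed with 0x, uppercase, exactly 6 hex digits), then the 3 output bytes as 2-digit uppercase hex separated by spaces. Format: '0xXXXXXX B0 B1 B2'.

Sextets: Q=16, z=51, g=32, A=0
24-bit: (16<<18) | (51<<12) | (32<<6) | 0
      = 0x400000 | 0x033000 | 0x000800 | 0x000000
      = 0x433800
Bytes: (v>>16)&0xFF=43, (v>>8)&0xFF=38, v&0xFF=00

Answer: 0x433800 43 38 00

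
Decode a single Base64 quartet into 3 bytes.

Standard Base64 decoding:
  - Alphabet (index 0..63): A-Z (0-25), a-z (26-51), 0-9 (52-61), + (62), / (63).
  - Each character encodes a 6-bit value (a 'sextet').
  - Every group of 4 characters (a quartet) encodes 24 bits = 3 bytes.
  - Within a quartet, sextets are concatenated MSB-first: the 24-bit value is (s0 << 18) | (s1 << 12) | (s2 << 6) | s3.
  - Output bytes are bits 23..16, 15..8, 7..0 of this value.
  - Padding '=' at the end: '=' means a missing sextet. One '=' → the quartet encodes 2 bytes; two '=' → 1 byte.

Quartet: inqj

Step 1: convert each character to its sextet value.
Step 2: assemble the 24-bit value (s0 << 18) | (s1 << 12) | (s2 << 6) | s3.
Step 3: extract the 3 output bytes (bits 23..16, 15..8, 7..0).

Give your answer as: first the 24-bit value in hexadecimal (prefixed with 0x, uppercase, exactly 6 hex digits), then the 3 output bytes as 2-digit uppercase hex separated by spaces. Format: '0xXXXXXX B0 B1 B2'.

Answer: 0x8A7AA3 8A 7A A3

Derivation:
Sextets: i=34, n=39, q=42, j=35
24-bit: (34<<18) | (39<<12) | (42<<6) | 35
      = 0x880000 | 0x027000 | 0x000A80 | 0x000023
      = 0x8A7AA3
Bytes: (v>>16)&0xFF=8A, (v>>8)&0xFF=7A, v&0xFF=A3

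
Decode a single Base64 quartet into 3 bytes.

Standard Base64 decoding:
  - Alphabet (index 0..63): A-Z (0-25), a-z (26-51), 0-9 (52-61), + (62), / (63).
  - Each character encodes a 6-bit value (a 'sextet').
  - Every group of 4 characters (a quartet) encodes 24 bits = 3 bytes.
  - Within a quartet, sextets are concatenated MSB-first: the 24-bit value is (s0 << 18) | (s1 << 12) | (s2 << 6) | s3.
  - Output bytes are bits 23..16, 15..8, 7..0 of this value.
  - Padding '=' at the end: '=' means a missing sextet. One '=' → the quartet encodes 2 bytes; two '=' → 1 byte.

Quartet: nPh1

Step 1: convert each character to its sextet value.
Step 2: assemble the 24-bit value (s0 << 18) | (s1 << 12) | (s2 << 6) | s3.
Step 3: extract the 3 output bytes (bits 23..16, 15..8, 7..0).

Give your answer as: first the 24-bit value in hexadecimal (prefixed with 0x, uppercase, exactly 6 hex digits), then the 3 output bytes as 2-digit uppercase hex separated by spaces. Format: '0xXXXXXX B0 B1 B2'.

Answer: 0x9CF875 9C F8 75

Derivation:
Sextets: n=39, P=15, h=33, 1=53
24-bit: (39<<18) | (15<<12) | (33<<6) | 53
      = 0x9C0000 | 0x00F000 | 0x000840 | 0x000035
      = 0x9CF875
Bytes: (v>>16)&0xFF=9C, (v>>8)&0xFF=F8, v&0xFF=75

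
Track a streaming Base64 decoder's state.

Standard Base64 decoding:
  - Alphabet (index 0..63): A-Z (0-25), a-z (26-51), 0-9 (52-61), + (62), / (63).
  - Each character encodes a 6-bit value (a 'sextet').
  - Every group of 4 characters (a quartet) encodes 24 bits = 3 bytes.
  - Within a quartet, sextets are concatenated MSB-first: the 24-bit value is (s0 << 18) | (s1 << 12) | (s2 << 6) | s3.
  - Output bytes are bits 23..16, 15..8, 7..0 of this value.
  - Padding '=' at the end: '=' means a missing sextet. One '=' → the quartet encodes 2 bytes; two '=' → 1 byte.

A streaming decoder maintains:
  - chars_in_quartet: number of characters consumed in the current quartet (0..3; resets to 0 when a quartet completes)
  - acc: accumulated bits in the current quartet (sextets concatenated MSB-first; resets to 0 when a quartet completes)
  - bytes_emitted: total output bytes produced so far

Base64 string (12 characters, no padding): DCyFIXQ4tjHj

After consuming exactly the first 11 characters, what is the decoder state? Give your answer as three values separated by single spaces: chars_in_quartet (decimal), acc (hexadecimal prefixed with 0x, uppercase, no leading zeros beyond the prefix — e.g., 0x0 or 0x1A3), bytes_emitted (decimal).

After char 0 ('D'=3): chars_in_quartet=1 acc=0x3 bytes_emitted=0
After char 1 ('C'=2): chars_in_quartet=2 acc=0xC2 bytes_emitted=0
After char 2 ('y'=50): chars_in_quartet=3 acc=0x30B2 bytes_emitted=0
After char 3 ('F'=5): chars_in_quartet=4 acc=0xC2C85 -> emit 0C 2C 85, reset; bytes_emitted=3
After char 4 ('I'=8): chars_in_quartet=1 acc=0x8 bytes_emitted=3
After char 5 ('X'=23): chars_in_quartet=2 acc=0x217 bytes_emitted=3
After char 6 ('Q'=16): chars_in_quartet=3 acc=0x85D0 bytes_emitted=3
After char 7 ('4'=56): chars_in_quartet=4 acc=0x217438 -> emit 21 74 38, reset; bytes_emitted=6
After char 8 ('t'=45): chars_in_quartet=1 acc=0x2D bytes_emitted=6
After char 9 ('j'=35): chars_in_quartet=2 acc=0xB63 bytes_emitted=6
After char 10 ('H'=7): chars_in_quartet=3 acc=0x2D8C7 bytes_emitted=6

Answer: 3 0x2D8C7 6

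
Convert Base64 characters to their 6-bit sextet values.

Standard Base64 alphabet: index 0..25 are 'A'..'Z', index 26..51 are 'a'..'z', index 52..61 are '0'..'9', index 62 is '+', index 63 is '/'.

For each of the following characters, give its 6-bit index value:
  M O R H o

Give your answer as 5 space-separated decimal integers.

Answer: 12 14 17 7 40

Derivation:
'M': A..Z range, ord('M') − ord('A') = 12
'O': A..Z range, ord('O') − ord('A') = 14
'R': A..Z range, ord('R') − ord('A') = 17
'H': A..Z range, ord('H') − ord('A') = 7
'o': a..z range, 26 + ord('o') − ord('a') = 40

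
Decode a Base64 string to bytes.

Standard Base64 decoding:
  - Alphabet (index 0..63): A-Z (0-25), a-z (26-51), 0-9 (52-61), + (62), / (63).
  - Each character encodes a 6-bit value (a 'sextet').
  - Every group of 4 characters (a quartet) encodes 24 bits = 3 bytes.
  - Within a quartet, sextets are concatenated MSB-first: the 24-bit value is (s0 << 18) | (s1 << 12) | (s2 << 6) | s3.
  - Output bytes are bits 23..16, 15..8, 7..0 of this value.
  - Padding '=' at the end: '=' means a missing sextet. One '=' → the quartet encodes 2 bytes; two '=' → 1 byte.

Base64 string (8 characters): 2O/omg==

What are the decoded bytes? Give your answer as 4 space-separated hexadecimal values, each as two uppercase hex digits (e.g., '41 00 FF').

After char 0 ('2'=54): chars_in_quartet=1 acc=0x36 bytes_emitted=0
After char 1 ('O'=14): chars_in_quartet=2 acc=0xD8E bytes_emitted=0
After char 2 ('/'=63): chars_in_quartet=3 acc=0x363BF bytes_emitted=0
After char 3 ('o'=40): chars_in_quartet=4 acc=0xD8EFE8 -> emit D8 EF E8, reset; bytes_emitted=3
After char 4 ('m'=38): chars_in_quartet=1 acc=0x26 bytes_emitted=3
After char 5 ('g'=32): chars_in_quartet=2 acc=0x9A0 bytes_emitted=3
Padding '==': partial quartet acc=0x9A0 -> emit 9A; bytes_emitted=4

Answer: D8 EF E8 9A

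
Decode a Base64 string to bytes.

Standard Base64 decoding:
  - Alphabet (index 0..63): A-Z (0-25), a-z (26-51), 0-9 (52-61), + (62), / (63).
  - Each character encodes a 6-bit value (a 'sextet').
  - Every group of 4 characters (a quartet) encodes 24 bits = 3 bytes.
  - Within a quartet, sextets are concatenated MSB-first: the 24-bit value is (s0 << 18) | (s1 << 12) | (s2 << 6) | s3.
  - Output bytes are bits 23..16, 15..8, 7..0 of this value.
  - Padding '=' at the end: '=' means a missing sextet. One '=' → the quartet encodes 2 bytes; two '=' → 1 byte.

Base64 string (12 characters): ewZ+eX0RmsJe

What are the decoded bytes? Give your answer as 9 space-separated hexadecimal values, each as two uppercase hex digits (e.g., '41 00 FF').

After char 0 ('e'=30): chars_in_quartet=1 acc=0x1E bytes_emitted=0
After char 1 ('w'=48): chars_in_quartet=2 acc=0x7B0 bytes_emitted=0
After char 2 ('Z'=25): chars_in_quartet=3 acc=0x1EC19 bytes_emitted=0
After char 3 ('+'=62): chars_in_quartet=4 acc=0x7B067E -> emit 7B 06 7E, reset; bytes_emitted=3
After char 4 ('e'=30): chars_in_quartet=1 acc=0x1E bytes_emitted=3
After char 5 ('X'=23): chars_in_quartet=2 acc=0x797 bytes_emitted=3
After char 6 ('0'=52): chars_in_quartet=3 acc=0x1E5F4 bytes_emitted=3
After char 7 ('R'=17): chars_in_quartet=4 acc=0x797D11 -> emit 79 7D 11, reset; bytes_emitted=6
After char 8 ('m'=38): chars_in_quartet=1 acc=0x26 bytes_emitted=6
After char 9 ('s'=44): chars_in_quartet=2 acc=0x9AC bytes_emitted=6
After char 10 ('J'=9): chars_in_quartet=3 acc=0x26B09 bytes_emitted=6
After char 11 ('e'=30): chars_in_quartet=4 acc=0x9AC25E -> emit 9A C2 5E, reset; bytes_emitted=9

Answer: 7B 06 7E 79 7D 11 9A C2 5E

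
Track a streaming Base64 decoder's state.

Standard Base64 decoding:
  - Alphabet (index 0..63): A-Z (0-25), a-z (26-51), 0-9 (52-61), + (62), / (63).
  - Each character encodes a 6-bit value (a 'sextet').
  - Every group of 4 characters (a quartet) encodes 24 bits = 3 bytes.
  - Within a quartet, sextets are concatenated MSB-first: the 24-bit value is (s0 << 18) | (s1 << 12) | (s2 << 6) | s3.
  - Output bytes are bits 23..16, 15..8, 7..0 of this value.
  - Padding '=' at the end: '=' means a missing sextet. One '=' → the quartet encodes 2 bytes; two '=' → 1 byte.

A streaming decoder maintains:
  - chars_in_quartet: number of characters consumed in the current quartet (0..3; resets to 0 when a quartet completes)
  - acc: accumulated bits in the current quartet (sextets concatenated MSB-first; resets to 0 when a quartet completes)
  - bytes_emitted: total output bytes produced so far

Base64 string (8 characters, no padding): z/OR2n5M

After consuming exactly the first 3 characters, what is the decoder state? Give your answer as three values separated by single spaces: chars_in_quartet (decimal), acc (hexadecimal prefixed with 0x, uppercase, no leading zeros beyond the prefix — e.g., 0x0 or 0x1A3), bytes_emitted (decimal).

After char 0 ('z'=51): chars_in_quartet=1 acc=0x33 bytes_emitted=0
After char 1 ('/'=63): chars_in_quartet=2 acc=0xCFF bytes_emitted=0
After char 2 ('O'=14): chars_in_quartet=3 acc=0x33FCE bytes_emitted=0

Answer: 3 0x33FCE 0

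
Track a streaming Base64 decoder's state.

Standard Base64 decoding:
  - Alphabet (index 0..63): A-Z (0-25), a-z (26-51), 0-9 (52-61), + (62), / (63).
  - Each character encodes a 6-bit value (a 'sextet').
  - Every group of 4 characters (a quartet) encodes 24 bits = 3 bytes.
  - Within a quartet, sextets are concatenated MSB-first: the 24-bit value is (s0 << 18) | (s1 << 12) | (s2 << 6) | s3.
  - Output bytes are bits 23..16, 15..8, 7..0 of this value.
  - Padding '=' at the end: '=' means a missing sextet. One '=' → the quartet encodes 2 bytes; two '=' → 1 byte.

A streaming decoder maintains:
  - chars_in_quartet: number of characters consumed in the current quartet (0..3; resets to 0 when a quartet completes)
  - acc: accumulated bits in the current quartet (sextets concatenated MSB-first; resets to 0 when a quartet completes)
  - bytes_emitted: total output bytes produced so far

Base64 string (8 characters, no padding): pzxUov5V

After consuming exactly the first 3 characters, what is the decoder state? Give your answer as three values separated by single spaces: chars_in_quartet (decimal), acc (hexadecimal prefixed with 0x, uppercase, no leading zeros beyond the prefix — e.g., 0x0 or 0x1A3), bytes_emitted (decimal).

After char 0 ('p'=41): chars_in_quartet=1 acc=0x29 bytes_emitted=0
After char 1 ('z'=51): chars_in_quartet=2 acc=0xA73 bytes_emitted=0
After char 2 ('x'=49): chars_in_quartet=3 acc=0x29CF1 bytes_emitted=0

Answer: 3 0x29CF1 0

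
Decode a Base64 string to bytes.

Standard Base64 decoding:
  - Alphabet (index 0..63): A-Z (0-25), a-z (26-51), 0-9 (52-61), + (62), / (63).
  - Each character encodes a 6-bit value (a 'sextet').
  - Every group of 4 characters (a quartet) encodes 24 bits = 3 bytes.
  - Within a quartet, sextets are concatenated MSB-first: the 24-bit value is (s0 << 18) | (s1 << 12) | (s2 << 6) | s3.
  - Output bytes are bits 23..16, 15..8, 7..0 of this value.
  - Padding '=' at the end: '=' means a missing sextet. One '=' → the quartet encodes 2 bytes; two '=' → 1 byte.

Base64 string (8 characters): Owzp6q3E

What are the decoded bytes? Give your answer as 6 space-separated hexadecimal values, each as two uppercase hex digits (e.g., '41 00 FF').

Answer: 3B 0C E9 EA AD C4

Derivation:
After char 0 ('O'=14): chars_in_quartet=1 acc=0xE bytes_emitted=0
After char 1 ('w'=48): chars_in_quartet=2 acc=0x3B0 bytes_emitted=0
After char 2 ('z'=51): chars_in_quartet=3 acc=0xEC33 bytes_emitted=0
After char 3 ('p'=41): chars_in_quartet=4 acc=0x3B0CE9 -> emit 3B 0C E9, reset; bytes_emitted=3
After char 4 ('6'=58): chars_in_quartet=1 acc=0x3A bytes_emitted=3
After char 5 ('q'=42): chars_in_quartet=2 acc=0xEAA bytes_emitted=3
After char 6 ('3'=55): chars_in_quartet=3 acc=0x3AAB7 bytes_emitted=3
After char 7 ('E'=4): chars_in_quartet=4 acc=0xEAADC4 -> emit EA AD C4, reset; bytes_emitted=6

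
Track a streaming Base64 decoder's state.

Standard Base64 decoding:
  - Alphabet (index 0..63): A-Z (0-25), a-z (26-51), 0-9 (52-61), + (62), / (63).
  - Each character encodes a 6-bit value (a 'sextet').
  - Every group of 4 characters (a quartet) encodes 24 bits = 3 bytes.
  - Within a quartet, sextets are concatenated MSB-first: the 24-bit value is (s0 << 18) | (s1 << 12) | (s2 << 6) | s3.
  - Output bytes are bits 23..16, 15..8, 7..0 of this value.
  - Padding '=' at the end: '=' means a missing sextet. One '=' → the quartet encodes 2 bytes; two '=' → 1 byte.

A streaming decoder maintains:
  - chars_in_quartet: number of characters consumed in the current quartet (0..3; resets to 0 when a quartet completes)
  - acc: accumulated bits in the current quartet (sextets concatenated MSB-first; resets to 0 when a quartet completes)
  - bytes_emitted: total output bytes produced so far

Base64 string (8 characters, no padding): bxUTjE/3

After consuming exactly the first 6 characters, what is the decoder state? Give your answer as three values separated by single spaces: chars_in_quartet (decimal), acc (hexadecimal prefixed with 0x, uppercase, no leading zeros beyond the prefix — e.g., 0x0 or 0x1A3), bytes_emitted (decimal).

Answer: 2 0x8C4 3

Derivation:
After char 0 ('b'=27): chars_in_quartet=1 acc=0x1B bytes_emitted=0
After char 1 ('x'=49): chars_in_quartet=2 acc=0x6F1 bytes_emitted=0
After char 2 ('U'=20): chars_in_quartet=3 acc=0x1BC54 bytes_emitted=0
After char 3 ('T'=19): chars_in_quartet=4 acc=0x6F1513 -> emit 6F 15 13, reset; bytes_emitted=3
After char 4 ('j'=35): chars_in_quartet=1 acc=0x23 bytes_emitted=3
After char 5 ('E'=4): chars_in_quartet=2 acc=0x8C4 bytes_emitted=3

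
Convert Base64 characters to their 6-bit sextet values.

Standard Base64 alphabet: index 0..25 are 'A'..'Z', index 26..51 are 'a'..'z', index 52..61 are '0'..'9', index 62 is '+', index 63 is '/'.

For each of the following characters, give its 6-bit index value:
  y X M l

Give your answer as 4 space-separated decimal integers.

'y': a..z range, 26 + ord('y') − ord('a') = 50
'X': A..Z range, ord('X') − ord('A') = 23
'M': A..Z range, ord('M') − ord('A') = 12
'l': a..z range, 26 + ord('l') − ord('a') = 37

Answer: 50 23 12 37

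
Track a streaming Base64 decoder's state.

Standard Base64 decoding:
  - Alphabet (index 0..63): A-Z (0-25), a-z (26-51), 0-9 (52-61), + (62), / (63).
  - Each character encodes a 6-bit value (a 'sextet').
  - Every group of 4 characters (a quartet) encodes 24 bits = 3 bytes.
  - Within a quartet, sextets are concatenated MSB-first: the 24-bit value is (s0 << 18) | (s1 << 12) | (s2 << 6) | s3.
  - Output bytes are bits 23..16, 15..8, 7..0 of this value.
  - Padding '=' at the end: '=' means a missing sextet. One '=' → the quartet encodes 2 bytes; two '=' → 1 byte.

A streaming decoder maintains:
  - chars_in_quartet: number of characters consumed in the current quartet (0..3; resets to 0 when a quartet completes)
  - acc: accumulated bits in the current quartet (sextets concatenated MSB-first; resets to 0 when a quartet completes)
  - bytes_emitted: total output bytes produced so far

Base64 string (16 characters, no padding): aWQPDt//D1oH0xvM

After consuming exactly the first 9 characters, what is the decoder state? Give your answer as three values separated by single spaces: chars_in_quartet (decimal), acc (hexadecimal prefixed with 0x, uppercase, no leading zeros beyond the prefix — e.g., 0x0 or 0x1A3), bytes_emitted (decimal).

After char 0 ('a'=26): chars_in_quartet=1 acc=0x1A bytes_emitted=0
After char 1 ('W'=22): chars_in_quartet=2 acc=0x696 bytes_emitted=0
After char 2 ('Q'=16): chars_in_quartet=3 acc=0x1A590 bytes_emitted=0
After char 3 ('P'=15): chars_in_quartet=4 acc=0x69640F -> emit 69 64 0F, reset; bytes_emitted=3
After char 4 ('D'=3): chars_in_quartet=1 acc=0x3 bytes_emitted=3
After char 5 ('t'=45): chars_in_quartet=2 acc=0xED bytes_emitted=3
After char 6 ('/'=63): chars_in_quartet=3 acc=0x3B7F bytes_emitted=3
After char 7 ('/'=63): chars_in_quartet=4 acc=0xEDFFF -> emit 0E DF FF, reset; bytes_emitted=6
After char 8 ('D'=3): chars_in_quartet=1 acc=0x3 bytes_emitted=6

Answer: 1 0x3 6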